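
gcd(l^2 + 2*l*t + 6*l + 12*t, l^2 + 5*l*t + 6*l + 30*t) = l + 6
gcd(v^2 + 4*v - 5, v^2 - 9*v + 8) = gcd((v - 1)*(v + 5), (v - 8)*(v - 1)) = v - 1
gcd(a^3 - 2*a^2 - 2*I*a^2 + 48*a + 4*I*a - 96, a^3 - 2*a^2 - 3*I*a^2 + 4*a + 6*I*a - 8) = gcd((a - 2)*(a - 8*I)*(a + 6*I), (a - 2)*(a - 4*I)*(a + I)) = a - 2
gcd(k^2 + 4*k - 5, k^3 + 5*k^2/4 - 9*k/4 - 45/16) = 1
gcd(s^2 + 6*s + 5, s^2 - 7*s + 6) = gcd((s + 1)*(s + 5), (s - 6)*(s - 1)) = 1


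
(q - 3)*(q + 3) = q^2 - 9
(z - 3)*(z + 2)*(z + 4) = z^3 + 3*z^2 - 10*z - 24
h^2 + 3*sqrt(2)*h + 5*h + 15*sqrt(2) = (h + 5)*(h + 3*sqrt(2))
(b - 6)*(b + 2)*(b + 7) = b^3 + 3*b^2 - 40*b - 84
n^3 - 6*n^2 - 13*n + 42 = (n - 7)*(n - 2)*(n + 3)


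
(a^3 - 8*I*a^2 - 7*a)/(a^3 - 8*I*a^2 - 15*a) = (-a^2 + 8*I*a + 7)/(-a^2 + 8*I*a + 15)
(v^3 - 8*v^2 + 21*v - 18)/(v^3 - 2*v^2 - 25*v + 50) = (v^2 - 6*v + 9)/(v^2 - 25)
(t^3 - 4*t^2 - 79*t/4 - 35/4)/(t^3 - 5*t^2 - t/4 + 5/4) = (2*t^2 - 9*t - 35)/(2*t^2 - 11*t + 5)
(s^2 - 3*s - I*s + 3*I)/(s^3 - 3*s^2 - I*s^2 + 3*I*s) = 1/s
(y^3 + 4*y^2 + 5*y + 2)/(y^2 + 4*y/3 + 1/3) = 3*(y^2 + 3*y + 2)/(3*y + 1)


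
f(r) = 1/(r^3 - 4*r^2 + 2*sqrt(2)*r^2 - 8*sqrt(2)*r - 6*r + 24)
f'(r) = (-3*r^2 - 4*sqrt(2)*r + 8*r + 6 + 8*sqrt(2))/(r^3 - 4*r^2 + 2*sqrt(2)*r^2 - 8*sqrt(2)*r - 6*r + 24)^2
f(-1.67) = 0.02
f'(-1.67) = 0.00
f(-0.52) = 0.03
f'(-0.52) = 0.01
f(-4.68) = -0.04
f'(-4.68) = -0.11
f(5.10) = 0.03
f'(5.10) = -0.03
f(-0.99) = 0.03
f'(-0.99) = 0.01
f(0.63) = 0.08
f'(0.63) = 0.11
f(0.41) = 0.06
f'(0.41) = 0.06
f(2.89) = -0.09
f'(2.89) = -0.00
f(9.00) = 0.00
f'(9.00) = 0.00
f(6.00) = 0.01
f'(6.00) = -0.00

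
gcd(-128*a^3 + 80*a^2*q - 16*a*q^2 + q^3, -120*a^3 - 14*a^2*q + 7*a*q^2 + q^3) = -4*a + q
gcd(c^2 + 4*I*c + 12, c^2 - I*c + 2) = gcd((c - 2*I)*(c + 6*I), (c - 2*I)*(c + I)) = c - 2*I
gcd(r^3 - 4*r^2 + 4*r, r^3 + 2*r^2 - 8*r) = r^2 - 2*r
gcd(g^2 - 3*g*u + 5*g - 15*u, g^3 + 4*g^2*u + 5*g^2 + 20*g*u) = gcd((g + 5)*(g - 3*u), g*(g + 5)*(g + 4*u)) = g + 5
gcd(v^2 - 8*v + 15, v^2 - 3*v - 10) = v - 5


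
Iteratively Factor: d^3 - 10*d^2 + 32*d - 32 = (d - 4)*(d^2 - 6*d + 8) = (d - 4)*(d - 2)*(d - 4)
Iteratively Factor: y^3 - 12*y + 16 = (y - 2)*(y^2 + 2*y - 8) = (y - 2)^2*(y + 4)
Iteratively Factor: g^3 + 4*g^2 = (g)*(g^2 + 4*g) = g^2*(g + 4)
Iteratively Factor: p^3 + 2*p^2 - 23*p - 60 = (p + 4)*(p^2 - 2*p - 15) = (p + 3)*(p + 4)*(p - 5)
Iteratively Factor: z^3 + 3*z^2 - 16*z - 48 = (z - 4)*(z^2 + 7*z + 12) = (z - 4)*(z + 3)*(z + 4)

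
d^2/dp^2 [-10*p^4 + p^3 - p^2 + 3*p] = -120*p^2 + 6*p - 2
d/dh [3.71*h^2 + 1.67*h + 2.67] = 7.42*h + 1.67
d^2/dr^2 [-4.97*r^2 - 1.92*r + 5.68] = -9.94000000000000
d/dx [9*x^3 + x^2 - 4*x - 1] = 27*x^2 + 2*x - 4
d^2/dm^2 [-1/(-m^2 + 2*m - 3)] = 2*(-m^2 + 2*m + 4*(m - 1)^2 - 3)/(m^2 - 2*m + 3)^3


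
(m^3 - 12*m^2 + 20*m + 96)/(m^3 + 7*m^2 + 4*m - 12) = (m^2 - 14*m + 48)/(m^2 + 5*m - 6)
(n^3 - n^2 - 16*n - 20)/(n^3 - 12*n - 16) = (n - 5)/(n - 4)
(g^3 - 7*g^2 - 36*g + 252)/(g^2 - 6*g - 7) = (g^2 - 36)/(g + 1)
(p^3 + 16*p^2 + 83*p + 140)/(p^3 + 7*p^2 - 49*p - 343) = (p^2 + 9*p + 20)/(p^2 - 49)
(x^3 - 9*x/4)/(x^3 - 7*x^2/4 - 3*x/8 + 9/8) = 2*x*(2*x + 3)/(4*x^2 - x - 3)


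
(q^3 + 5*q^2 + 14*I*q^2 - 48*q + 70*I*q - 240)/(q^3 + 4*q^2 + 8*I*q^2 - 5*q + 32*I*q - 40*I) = (q + 6*I)/(q - 1)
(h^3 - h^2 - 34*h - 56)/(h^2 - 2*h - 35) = (h^2 + 6*h + 8)/(h + 5)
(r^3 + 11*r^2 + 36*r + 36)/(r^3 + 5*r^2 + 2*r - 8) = (r^2 + 9*r + 18)/(r^2 + 3*r - 4)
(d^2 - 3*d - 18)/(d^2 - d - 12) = (d - 6)/(d - 4)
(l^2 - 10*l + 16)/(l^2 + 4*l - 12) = (l - 8)/(l + 6)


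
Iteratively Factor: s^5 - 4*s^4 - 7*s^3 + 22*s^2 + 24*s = (s)*(s^4 - 4*s^3 - 7*s^2 + 22*s + 24) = s*(s + 2)*(s^3 - 6*s^2 + 5*s + 12) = s*(s + 1)*(s + 2)*(s^2 - 7*s + 12) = s*(s - 4)*(s + 1)*(s + 2)*(s - 3)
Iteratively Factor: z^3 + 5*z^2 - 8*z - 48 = (z - 3)*(z^2 + 8*z + 16) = (z - 3)*(z + 4)*(z + 4)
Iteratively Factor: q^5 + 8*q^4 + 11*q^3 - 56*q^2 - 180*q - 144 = (q + 2)*(q^4 + 6*q^3 - q^2 - 54*q - 72) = (q + 2)^2*(q^3 + 4*q^2 - 9*q - 36) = (q + 2)^2*(q + 3)*(q^2 + q - 12) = (q - 3)*(q + 2)^2*(q + 3)*(q + 4)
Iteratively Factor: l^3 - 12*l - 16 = (l - 4)*(l^2 + 4*l + 4) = (l - 4)*(l + 2)*(l + 2)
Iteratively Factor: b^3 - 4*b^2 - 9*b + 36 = (b - 4)*(b^2 - 9) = (b - 4)*(b - 3)*(b + 3)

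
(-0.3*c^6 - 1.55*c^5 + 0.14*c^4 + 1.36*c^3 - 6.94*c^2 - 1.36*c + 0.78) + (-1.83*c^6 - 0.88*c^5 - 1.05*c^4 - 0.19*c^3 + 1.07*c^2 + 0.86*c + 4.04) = -2.13*c^6 - 2.43*c^5 - 0.91*c^4 + 1.17*c^3 - 5.87*c^2 - 0.5*c + 4.82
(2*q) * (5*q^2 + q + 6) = 10*q^3 + 2*q^2 + 12*q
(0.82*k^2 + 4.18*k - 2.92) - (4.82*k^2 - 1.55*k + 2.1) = -4.0*k^2 + 5.73*k - 5.02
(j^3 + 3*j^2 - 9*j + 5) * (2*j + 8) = 2*j^4 + 14*j^3 + 6*j^2 - 62*j + 40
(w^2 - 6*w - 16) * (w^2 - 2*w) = w^4 - 8*w^3 - 4*w^2 + 32*w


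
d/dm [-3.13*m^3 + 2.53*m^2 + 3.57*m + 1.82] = -9.39*m^2 + 5.06*m + 3.57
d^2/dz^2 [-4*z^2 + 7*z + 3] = -8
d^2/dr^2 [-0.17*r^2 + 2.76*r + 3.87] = -0.340000000000000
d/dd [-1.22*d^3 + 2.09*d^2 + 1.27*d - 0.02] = -3.66*d^2 + 4.18*d + 1.27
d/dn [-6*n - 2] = -6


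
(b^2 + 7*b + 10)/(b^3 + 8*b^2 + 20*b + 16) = (b + 5)/(b^2 + 6*b + 8)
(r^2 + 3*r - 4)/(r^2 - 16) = (r - 1)/(r - 4)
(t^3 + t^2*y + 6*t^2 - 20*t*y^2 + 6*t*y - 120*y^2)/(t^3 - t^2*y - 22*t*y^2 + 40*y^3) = (-t - 6)/(-t + 2*y)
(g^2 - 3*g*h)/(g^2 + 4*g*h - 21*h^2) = g/(g + 7*h)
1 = 1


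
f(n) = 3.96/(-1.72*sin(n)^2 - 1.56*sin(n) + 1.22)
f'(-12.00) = 903.10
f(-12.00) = -35.28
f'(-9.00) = -0.21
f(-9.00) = 2.52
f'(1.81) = -1.25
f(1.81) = -2.06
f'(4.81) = -0.63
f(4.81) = 3.70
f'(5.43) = -1.33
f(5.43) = 2.79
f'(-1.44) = -0.83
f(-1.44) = 3.68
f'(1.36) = 1.07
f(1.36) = -2.03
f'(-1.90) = 1.62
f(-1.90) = 3.43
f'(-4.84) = 0.61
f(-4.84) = -1.96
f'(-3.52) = -62.30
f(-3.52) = 9.68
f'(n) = 3.96*(3.44*sin(n)*cos(n) + 1.56*cos(n))/(-1.72*sin(n)^2 - 1.56*sin(n) + 1.22)^2 = (13.6224*sin(n) + 6.1776)*cos(n)/(1.72*sin(n)^2 + 1.56*sin(n) - 1.22)^2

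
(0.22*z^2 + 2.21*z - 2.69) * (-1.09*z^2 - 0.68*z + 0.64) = -0.2398*z^4 - 2.5585*z^3 + 1.5701*z^2 + 3.2436*z - 1.7216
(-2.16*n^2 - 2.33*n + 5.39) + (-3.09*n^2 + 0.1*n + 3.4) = -5.25*n^2 - 2.23*n + 8.79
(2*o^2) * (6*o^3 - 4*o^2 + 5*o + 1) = 12*o^5 - 8*o^4 + 10*o^3 + 2*o^2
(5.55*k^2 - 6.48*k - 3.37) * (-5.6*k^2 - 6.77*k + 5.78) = -31.08*k^4 - 1.2855*k^3 + 94.8206*k^2 - 14.6395*k - 19.4786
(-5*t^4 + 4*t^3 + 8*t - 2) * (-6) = 30*t^4 - 24*t^3 - 48*t + 12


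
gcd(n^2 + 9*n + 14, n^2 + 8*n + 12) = n + 2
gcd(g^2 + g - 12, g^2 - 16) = g + 4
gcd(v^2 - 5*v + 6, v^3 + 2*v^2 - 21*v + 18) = v - 3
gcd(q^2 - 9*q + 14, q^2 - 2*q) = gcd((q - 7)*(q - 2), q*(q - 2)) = q - 2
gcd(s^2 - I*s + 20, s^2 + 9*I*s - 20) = s + 4*I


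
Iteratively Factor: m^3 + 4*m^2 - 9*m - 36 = (m - 3)*(m^2 + 7*m + 12) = (m - 3)*(m + 4)*(m + 3)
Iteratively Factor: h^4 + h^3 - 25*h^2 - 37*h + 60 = (h + 3)*(h^3 - 2*h^2 - 19*h + 20) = (h + 3)*(h + 4)*(h^2 - 6*h + 5) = (h - 5)*(h + 3)*(h + 4)*(h - 1)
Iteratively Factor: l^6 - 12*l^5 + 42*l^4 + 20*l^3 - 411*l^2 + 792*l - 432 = (l - 3)*(l^5 - 9*l^4 + 15*l^3 + 65*l^2 - 216*l + 144) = (l - 4)*(l - 3)*(l^4 - 5*l^3 - 5*l^2 + 45*l - 36) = (l - 4)*(l - 3)^2*(l^3 - 2*l^2 - 11*l + 12) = (l - 4)*(l - 3)^2*(l - 1)*(l^2 - l - 12) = (l - 4)^2*(l - 3)^2*(l - 1)*(l + 3)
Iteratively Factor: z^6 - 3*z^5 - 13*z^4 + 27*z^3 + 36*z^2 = (z)*(z^5 - 3*z^4 - 13*z^3 + 27*z^2 + 36*z) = z*(z - 4)*(z^4 + z^3 - 9*z^2 - 9*z) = z*(z - 4)*(z - 3)*(z^3 + 4*z^2 + 3*z) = z*(z - 4)*(z - 3)*(z + 3)*(z^2 + z) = z^2*(z - 4)*(z - 3)*(z + 3)*(z + 1)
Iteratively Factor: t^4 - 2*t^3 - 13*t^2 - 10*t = (t - 5)*(t^3 + 3*t^2 + 2*t) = (t - 5)*(t + 2)*(t^2 + t) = (t - 5)*(t + 1)*(t + 2)*(t)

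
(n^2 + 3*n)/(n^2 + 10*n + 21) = n/(n + 7)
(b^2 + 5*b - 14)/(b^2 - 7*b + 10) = (b + 7)/(b - 5)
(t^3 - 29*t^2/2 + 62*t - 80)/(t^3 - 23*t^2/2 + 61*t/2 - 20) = (t - 4)/(t - 1)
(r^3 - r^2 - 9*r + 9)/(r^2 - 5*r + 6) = (r^2 + 2*r - 3)/(r - 2)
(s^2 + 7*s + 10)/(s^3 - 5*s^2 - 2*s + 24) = (s + 5)/(s^2 - 7*s + 12)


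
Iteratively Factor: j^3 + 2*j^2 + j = (j)*(j^2 + 2*j + 1) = j*(j + 1)*(j + 1)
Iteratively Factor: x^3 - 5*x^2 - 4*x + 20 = (x - 5)*(x^2 - 4) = (x - 5)*(x - 2)*(x + 2)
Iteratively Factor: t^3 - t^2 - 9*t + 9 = (t + 3)*(t^2 - 4*t + 3) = (t - 3)*(t + 3)*(t - 1)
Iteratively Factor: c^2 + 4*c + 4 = (c + 2)*(c + 2)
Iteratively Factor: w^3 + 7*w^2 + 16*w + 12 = (w + 2)*(w^2 + 5*w + 6) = (w + 2)^2*(w + 3)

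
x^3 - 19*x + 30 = (x - 3)*(x - 2)*(x + 5)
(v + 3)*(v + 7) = v^2 + 10*v + 21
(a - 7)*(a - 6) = a^2 - 13*a + 42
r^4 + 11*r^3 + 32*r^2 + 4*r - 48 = (r - 1)*(r + 2)*(r + 4)*(r + 6)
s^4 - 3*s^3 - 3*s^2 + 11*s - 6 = (s - 3)*(s - 1)^2*(s + 2)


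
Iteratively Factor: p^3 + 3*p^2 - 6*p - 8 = (p + 1)*(p^2 + 2*p - 8) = (p + 1)*(p + 4)*(p - 2)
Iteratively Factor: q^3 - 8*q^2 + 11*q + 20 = (q + 1)*(q^2 - 9*q + 20) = (q - 4)*(q + 1)*(q - 5)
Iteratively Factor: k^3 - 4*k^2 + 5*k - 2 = (k - 2)*(k^2 - 2*k + 1) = (k - 2)*(k - 1)*(k - 1)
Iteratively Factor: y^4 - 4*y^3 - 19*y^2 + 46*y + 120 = (y + 2)*(y^3 - 6*y^2 - 7*y + 60) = (y + 2)*(y + 3)*(y^2 - 9*y + 20) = (y - 5)*(y + 2)*(y + 3)*(y - 4)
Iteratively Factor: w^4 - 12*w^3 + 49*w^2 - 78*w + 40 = (w - 5)*(w^3 - 7*w^2 + 14*w - 8) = (w - 5)*(w - 1)*(w^2 - 6*w + 8) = (w - 5)*(w - 4)*(w - 1)*(w - 2)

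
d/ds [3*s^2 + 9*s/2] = 6*s + 9/2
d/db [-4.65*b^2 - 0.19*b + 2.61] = -9.3*b - 0.19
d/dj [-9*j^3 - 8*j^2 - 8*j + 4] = -27*j^2 - 16*j - 8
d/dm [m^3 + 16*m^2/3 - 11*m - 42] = 3*m^2 + 32*m/3 - 11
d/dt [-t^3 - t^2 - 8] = t*(-3*t - 2)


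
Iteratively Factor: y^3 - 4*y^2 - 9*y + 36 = (y - 4)*(y^2 - 9) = (y - 4)*(y + 3)*(y - 3)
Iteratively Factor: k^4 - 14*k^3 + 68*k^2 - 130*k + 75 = (k - 5)*(k^3 - 9*k^2 + 23*k - 15) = (k - 5)*(k - 3)*(k^2 - 6*k + 5) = (k - 5)*(k - 3)*(k - 1)*(k - 5)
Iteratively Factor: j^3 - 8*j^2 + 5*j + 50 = (j - 5)*(j^2 - 3*j - 10) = (j - 5)*(j + 2)*(j - 5)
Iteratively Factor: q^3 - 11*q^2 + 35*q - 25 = (q - 1)*(q^2 - 10*q + 25) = (q - 5)*(q - 1)*(q - 5)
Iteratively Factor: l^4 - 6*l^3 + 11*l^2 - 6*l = (l - 3)*(l^3 - 3*l^2 + 2*l) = (l - 3)*(l - 1)*(l^2 - 2*l) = l*(l - 3)*(l - 1)*(l - 2)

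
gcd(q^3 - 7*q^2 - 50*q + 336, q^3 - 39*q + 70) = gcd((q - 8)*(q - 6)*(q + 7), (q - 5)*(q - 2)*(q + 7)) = q + 7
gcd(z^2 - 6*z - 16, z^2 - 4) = z + 2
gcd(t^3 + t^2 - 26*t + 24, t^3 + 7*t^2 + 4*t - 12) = t^2 + 5*t - 6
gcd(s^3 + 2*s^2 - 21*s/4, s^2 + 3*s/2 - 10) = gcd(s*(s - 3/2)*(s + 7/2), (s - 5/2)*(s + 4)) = 1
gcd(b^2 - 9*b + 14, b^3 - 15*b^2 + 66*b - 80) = b - 2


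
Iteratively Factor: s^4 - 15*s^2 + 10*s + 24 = (s + 1)*(s^3 - s^2 - 14*s + 24) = (s - 2)*(s + 1)*(s^2 + s - 12) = (s - 2)*(s + 1)*(s + 4)*(s - 3)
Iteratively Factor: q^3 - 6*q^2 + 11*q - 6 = (q - 2)*(q^2 - 4*q + 3) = (q - 2)*(q - 1)*(q - 3)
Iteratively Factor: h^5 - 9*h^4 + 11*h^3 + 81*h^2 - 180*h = (h - 3)*(h^4 - 6*h^3 - 7*h^2 + 60*h) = (h - 4)*(h - 3)*(h^3 - 2*h^2 - 15*h) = h*(h - 4)*(h - 3)*(h^2 - 2*h - 15) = h*(h - 4)*(h - 3)*(h + 3)*(h - 5)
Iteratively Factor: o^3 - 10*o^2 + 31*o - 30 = (o - 5)*(o^2 - 5*o + 6) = (o - 5)*(o - 3)*(o - 2)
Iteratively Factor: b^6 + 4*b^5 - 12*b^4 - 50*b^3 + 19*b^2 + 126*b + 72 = (b - 3)*(b^5 + 7*b^4 + 9*b^3 - 23*b^2 - 50*b - 24) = (b - 3)*(b - 2)*(b^4 + 9*b^3 + 27*b^2 + 31*b + 12) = (b - 3)*(b - 2)*(b + 1)*(b^3 + 8*b^2 + 19*b + 12) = (b - 3)*(b - 2)*(b + 1)^2*(b^2 + 7*b + 12) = (b - 3)*(b - 2)*(b + 1)^2*(b + 4)*(b + 3)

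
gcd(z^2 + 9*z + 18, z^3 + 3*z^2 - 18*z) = z + 6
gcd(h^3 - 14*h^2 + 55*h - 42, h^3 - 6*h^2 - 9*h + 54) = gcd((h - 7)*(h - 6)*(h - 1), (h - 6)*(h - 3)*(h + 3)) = h - 6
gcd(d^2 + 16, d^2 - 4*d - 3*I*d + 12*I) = 1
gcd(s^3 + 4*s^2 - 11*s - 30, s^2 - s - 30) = s + 5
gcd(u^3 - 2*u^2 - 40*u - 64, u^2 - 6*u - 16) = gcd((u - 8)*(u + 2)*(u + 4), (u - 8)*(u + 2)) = u^2 - 6*u - 16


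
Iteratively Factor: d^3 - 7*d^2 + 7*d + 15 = (d - 3)*(d^2 - 4*d - 5) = (d - 3)*(d + 1)*(d - 5)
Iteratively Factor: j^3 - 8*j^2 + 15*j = (j - 5)*(j^2 - 3*j) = j*(j - 5)*(j - 3)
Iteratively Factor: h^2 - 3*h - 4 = (h + 1)*(h - 4)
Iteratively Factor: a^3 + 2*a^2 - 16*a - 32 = (a + 2)*(a^2 - 16) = (a - 4)*(a + 2)*(a + 4)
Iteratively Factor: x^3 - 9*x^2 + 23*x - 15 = (x - 3)*(x^2 - 6*x + 5) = (x - 3)*(x - 1)*(x - 5)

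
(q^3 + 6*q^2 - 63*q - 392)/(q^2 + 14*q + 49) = q - 8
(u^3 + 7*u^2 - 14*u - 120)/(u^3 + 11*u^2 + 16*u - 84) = (u^2 + u - 20)/(u^2 + 5*u - 14)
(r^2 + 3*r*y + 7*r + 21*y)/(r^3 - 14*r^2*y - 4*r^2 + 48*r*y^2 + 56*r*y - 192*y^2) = (r^2 + 3*r*y + 7*r + 21*y)/(r^3 - 14*r^2*y - 4*r^2 + 48*r*y^2 + 56*r*y - 192*y^2)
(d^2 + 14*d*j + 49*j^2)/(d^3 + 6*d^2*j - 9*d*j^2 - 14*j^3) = (d + 7*j)/(d^2 - d*j - 2*j^2)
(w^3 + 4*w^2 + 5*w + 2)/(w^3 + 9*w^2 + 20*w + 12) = (w + 1)/(w + 6)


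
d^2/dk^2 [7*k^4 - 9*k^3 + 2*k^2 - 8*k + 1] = 84*k^2 - 54*k + 4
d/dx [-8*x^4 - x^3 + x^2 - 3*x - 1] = -32*x^3 - 3*x^2 + 2*x - 3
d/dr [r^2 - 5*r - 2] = 2*r - 5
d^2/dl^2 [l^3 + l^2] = 6*l + 2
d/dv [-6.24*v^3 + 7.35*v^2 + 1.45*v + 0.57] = -18.72*v^2 + 14.7*v + 1.45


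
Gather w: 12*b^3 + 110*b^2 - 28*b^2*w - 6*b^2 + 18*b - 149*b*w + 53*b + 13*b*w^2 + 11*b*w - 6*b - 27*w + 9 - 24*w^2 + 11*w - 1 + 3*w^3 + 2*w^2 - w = 12*b^3 + 104*b^2 + 65*b + 3*w^3 + w^2*(13*b - 22) + w*(-28*b^2 - 138*b - 17) + 8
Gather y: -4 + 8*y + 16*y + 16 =24*y + 12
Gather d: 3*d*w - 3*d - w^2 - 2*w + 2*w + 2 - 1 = d*(3*w - 3) - w^2 + 1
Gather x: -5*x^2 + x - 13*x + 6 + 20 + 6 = -5*x^2 - 12*x + 32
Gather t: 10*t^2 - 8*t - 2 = 10*t^2 - 8*t - 2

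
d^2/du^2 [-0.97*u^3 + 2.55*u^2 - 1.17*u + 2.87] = 5.1 - 5.82*u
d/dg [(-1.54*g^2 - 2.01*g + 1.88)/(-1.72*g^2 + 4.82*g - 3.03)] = (-10.88*g^2 + 15.7996*g - 2.9713)/(2.9584*g^4 - 16.5808*g^3 + 33.6556*g^2 - 29.2092*g + 9.1809)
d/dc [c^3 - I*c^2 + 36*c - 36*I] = 3*c^2 - 2*I*c + 36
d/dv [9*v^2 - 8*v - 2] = 18*v - 8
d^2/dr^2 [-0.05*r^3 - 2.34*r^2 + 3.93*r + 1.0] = -0.3*r - 4.68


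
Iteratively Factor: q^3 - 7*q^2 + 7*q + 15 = (q - 5)*(q^2 - 2*q - 3) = (q - 5)*(q - 3)*(q + 1)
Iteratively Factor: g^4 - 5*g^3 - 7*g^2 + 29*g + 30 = (g - 3)*(g^3 - 2*g^2 - 13*g - 10) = (g - 3)*(g + 2)*(g^2 - 4*g - 5) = (g - 3)*(g + 1)*(g + 2)*(g - 5)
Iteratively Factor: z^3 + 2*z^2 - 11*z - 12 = (z + 1)*(z^2 + z - 12) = (z - 3)*(z + 1)*(z + 4)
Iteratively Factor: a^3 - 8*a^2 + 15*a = (a - 5)*(a^2 - 3*a) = a*(a - 5)*(a - 3)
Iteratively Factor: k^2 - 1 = (k - 1)*(k + 1)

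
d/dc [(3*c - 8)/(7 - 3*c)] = -3/(3*c - 7)^2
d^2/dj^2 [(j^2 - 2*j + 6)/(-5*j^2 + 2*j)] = 4*(20*j^3 - 225*j^2 + 90*j - 12)/(j^3*(125*j^3 - 150*j^2 + 60*j - 8))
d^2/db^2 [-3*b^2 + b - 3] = -6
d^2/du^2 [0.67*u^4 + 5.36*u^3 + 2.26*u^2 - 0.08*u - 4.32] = 8.04*u^2 + 32.16*u + 4.52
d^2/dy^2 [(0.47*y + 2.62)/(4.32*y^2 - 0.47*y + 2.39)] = ((0.47*y + 2.62)*(8.64*y - 0.47)*(17.28*y - 0.94) - (12.1824*y + 22.195)*(4.32*y^2 - 0.47*y + 2.39))/(4.32*y^2 - 0.47*y + 2.39)^3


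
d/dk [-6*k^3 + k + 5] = 1 - 18*k^2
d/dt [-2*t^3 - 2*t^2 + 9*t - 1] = -6*t^2 - 4*t + 9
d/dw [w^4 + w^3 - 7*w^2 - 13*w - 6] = 4*w^3 + 3*w^2 - 14*w - 13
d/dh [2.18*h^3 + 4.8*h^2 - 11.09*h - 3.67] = 6.54*h^2 + 9.6*h - 11.09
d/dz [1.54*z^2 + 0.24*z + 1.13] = 3.08*z + 0.24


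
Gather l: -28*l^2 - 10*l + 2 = -28*l^2 - 10*l + 2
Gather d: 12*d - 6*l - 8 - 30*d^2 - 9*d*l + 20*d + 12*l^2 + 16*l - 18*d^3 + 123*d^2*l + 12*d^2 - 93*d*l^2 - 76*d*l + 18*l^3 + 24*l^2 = -18*d^3 + d^2*(123*l - 18) + d*(-93*l^2 - 85*l + 32) + 18*l^3 + 36*l^2 + 10*l - 8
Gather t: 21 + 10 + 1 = 32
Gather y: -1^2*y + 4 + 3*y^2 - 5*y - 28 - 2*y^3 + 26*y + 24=-2*y^3 + 3*y^2 + 20*y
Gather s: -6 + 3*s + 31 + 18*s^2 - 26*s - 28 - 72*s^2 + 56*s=-54*s^2 + 33*s - 3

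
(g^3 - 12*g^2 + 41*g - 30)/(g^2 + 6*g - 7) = (g^2 - 11*g + 30)/(g + 7)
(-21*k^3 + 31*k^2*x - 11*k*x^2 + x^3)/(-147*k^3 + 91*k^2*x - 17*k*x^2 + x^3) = (-k + x)/(-7*k + x)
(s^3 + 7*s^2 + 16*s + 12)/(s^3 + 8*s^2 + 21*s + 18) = (s + 2)/(s + 3)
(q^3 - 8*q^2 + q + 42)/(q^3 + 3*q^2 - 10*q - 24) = (q - 7)/(q + 4)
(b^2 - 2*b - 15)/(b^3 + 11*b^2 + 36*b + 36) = (b - 5)/(b^2 + 8*b + 12)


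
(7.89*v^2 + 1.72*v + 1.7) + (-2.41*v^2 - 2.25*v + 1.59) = 5.48*v^2 - 0.53*v + 3.29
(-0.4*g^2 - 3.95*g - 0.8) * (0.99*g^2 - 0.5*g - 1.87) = -0.396*g^4 - 3.7105*g^3 + 1.931*g^2 + 7.7865*g + 1.496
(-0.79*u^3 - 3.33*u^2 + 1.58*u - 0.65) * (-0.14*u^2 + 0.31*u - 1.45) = 0.1106*u^5 + 0.2213*u^4 - 0.108*u^3 + 5.4093*u^2 - 2.4925*u + 0.9425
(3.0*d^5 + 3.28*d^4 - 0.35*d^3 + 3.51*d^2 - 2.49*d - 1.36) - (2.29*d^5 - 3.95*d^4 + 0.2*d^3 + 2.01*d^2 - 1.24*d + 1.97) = 0.71*d^5 + 7.23*d^4 - 0.55*d^3 + 1.5*d^2 - 1.25*d - 3.33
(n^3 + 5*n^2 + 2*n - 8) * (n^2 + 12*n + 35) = n^5 + 17*n^4 + 97*n^3 + 191*n^2 - 26*n - 280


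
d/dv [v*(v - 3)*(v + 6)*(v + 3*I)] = 4*v^3 + 9*v^2*(1 + I) + 18*v*(-2 + I) - 54*I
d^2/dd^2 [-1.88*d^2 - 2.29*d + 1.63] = -3.76000000000000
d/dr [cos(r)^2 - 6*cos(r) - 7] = 2*(3 - cos(r))*sin(r)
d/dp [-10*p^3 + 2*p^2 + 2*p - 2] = -30*p^2 + 4*p + 2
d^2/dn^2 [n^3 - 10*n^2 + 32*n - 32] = 6*n - 20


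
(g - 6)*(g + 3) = g^2 - 3*g - 18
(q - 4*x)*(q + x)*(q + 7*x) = q^3 + 4*q^2*x - 25*q*x^2 - 28*x^3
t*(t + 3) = t^2 + 3*t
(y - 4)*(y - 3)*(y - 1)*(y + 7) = y^4 - y^3 - 37*y^2 + 121*y - 84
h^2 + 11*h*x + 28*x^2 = (h + 4*x)*(h + 7*x)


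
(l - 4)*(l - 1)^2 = l^3 - 6*l^2 + 9*l - 4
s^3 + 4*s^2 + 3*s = s*(s + 1)*(s + 3)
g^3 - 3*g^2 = g^2*(g - 3)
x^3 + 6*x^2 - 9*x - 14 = (x - 2)*(x + 1)*(x + 7)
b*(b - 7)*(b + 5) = b^3 - 2*b^2 - 35*b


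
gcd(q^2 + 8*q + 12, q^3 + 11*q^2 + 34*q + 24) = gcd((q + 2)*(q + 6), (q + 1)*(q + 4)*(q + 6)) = q + 6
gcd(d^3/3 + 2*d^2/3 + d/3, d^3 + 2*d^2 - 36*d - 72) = 1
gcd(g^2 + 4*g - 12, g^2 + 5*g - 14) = g - 2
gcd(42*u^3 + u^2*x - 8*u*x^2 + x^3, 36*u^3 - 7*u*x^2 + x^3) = -6*u^2 - u*x + x^2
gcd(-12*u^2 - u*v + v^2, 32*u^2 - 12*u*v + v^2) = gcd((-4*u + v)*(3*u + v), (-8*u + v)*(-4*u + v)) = 4*u - v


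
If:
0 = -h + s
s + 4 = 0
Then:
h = -4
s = -4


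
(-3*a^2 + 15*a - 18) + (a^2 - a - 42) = -2*a^2 + 14*a - 60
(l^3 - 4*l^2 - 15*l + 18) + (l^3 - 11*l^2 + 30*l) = 2*l^3 - 15*l^2 + 15*l + 18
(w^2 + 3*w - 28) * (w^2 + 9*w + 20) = w^4 + 12*w^3 + 19*w^2 - 192*w - 560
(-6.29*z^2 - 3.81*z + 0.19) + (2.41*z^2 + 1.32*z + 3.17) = -3.88*z^2 - 2.49*z + 3.36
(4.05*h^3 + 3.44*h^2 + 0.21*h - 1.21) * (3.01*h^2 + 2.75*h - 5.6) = 12.1905*h^5 + 21.4919*h^4 - 12.5879*h^3 - 22.3286*h^2 - 4.5035*h + 6.776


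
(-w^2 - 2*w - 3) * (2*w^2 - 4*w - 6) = -2*w^4 + 8*w^2 + 24*w + 18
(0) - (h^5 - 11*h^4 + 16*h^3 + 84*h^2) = -h^5 + 11*h^4 - 16*h^3 - 84*h^2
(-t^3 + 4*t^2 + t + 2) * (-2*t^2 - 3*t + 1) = 2*t^5 - 5*t^4 - 15*t^3 - 3*t^2 - 5*t + 2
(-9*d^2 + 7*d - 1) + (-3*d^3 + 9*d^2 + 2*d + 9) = -3*d^3 + 9*d + 8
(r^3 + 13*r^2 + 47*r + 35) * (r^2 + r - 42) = r^5 + 14*r^4 + 18*r^3 - 464*r^2 - 1939*r - 1470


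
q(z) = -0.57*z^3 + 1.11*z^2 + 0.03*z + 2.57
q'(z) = -1.71*z^2 + 2.22*z + 0.03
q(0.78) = 3.00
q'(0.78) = 0.72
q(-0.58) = 3.04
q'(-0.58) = -1.83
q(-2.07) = 12.32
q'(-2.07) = -11.89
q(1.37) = 3.23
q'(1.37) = -0.14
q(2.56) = 0.36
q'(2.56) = -5.49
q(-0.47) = 2.86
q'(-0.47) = -1.39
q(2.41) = 1.11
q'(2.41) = -4.55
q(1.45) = 3.21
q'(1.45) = -0.35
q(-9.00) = 507.74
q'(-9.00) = -158.46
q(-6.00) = 165.47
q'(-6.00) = -74.85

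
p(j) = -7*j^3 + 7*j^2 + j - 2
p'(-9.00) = -1826.00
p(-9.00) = 5659.00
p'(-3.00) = -230.00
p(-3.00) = 247.00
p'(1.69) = -35.32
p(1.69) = -14.10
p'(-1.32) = -54.07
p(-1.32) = 24.98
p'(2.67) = -111.33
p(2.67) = -82.67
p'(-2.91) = -217.57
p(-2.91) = 226.86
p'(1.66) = -33.63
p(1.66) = -13.07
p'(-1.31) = -53.38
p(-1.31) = 24.44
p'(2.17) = -67.51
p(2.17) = -38.40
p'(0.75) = -0.31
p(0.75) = -0.27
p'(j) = -21*j^2 + 14*j + 1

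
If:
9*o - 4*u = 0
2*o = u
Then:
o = 0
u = 0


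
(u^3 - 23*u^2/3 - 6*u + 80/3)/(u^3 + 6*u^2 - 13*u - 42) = (3*u^2 - 29*u + 40)/(3*(u^2 + 4*u - 21))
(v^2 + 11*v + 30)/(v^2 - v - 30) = (v + 6)/(v - 6)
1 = 1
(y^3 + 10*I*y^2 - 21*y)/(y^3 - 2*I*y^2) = (y^2 + 10*I*y - 21)/(y*(y - 2*I))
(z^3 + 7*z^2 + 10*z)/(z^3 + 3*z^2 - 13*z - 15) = z*(z + 2)/(z^2 - 2*z - 3)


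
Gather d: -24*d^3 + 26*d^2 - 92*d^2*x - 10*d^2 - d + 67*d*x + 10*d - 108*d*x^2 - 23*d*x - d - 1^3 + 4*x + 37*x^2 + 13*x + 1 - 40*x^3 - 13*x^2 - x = -24*d^3 + d^2*(16 - 92*x) + d*(-108*x^2 + 44*x + 8) - 40*x^3 + 24*x^2 + 16*x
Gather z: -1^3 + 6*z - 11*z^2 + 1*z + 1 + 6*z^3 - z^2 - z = 6*z^3 - 12*z^2 + 6*z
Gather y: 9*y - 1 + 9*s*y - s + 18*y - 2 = -s + y*(9*s + 27) - 3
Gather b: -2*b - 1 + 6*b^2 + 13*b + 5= 6*b^2 + 11*b + 4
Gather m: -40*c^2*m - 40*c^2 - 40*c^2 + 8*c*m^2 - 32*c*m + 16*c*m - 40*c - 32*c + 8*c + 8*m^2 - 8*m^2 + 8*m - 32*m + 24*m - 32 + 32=-80*c^2 + 8*c*m^2 - 64*c + m*(-40*c^2 - 16*c)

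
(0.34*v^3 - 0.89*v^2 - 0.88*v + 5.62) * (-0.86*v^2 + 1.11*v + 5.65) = -0.2924*v^5 + 1.1428*v^4 + 1.6899*v^3 - 10.8385*v^2 + 1.2662*v + 31.753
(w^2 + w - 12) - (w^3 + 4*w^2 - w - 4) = -w^3 - 3*w^2 + 2*w - 8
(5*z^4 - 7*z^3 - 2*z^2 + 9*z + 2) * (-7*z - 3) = -35*z^5 + 34*z^4 + 35*z^3 - 57*z^2 - 41*z - 6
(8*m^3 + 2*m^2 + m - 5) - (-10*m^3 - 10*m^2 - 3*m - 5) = 18*m^3 + 12*m^2 + 4*m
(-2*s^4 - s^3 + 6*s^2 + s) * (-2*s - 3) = 4*s^5 + 8*s^4 - 9*s^3 - 20*s^2 - 3*s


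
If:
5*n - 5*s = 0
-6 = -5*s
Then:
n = 6/5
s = 6/5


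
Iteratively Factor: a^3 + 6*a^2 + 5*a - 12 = (a + 4)*(a^2 + 2*a - 3) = (a + 3)*(a + 4)*(a - 1)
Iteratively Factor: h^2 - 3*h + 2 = (h - 1)*(h - 2)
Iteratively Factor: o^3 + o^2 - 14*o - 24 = (o - 4)*(o^2 + 5*o + 6) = (o - 4)*(o + 2)*(o + 3)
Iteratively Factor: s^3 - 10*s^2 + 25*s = (s)*(s^2 - 10*s + 25) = s*(s - 5)*(s - 5)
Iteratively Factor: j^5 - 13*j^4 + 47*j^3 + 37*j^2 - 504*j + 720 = (j - 4)*(j^4 - 9*j^3 + 11*j^2 + 81*j - 180) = (j - 4)*(j + 3)*(j^3 - 12*j^2 + 47*j - 60) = (j - 4)^2*(j + 3)*(j^2 - 8*j + 15) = (j - 4)^2*(j - 3)*(j + 3)*(j - 5)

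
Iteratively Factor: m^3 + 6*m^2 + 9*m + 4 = (m + 1)*(m^2 + 5*m + 4) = (m + 1)*(m + 4)*(m + 1)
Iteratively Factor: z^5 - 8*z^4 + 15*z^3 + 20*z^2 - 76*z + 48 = (z - 4)*(z^4 - 4*z^3 - z^2 + 16*z - 12) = (z - 4)*(z - 2)*(z^3 - 2*z^2 - 5*z + 6) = (z - 4)*(z - 2)*(z - 1)*(z^2 - z - 6) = (z - 4)*(z - 2)*(z - 1)*(z + 2)*(z - 3)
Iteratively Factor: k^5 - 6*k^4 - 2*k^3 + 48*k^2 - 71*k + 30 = (k - 5)*(k^4 - k^3 - 7*k^2 + 13*k - 6) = (k - 5)*(k - 1)*(k^3 - 7*k + 6) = (k - 5)*(k - 2)*(k - 1)*(k^2 + 2*k - 3) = (k - 5)*(k - 2)*(k - 1)*(k + 3)*(k - 1)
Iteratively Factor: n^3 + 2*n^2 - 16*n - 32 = (n + 2)*(n^2 - 16) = (n - 4)*(n + 2)*(n + 4)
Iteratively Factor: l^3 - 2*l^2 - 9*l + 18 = (l + 3)*(l^2 - 5*l + 6) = (l - 2)*(l + 3)*(l - 3)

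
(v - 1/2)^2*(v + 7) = v^3 + 6*v^2 - 27*v/4 + 7/4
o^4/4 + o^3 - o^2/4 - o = o*(o/4 + 1)*(o - 1)*(o + 1)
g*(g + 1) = g^2 + g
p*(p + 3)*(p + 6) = p^3 + 9*p^2 + 18*p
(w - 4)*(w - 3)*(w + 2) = w^3 - 5*w^2 - 2*w + 24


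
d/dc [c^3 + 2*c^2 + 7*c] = 3*c^2 + 4*c + 7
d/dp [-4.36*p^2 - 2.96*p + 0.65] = -8.72*p - 2.96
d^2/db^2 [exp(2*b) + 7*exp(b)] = (4*exp(b) + 7)*exp(b)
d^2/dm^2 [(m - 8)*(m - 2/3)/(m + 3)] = 242/(3*(m^3 + 9*m^2 + 27*m + 27))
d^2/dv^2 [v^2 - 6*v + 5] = 2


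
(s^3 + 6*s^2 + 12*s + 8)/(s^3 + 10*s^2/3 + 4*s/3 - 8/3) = 3*(s + 2)/(3*s - 2)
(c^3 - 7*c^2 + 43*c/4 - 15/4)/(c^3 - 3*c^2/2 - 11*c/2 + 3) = (c^2 - 13*c/2 + 15/2)/(c^2 - c - 6)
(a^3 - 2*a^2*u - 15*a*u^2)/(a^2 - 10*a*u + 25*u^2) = a*(-a - 3*u)/(-a + 5*u)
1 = 1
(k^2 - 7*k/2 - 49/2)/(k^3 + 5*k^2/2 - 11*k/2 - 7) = (k - 7)/(k^2 - k - 2)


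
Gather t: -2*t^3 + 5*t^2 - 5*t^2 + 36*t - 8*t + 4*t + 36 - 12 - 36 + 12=-2*t^3 + 32*t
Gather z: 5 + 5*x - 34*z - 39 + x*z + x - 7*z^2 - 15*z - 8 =6*x - 7*z^2 + z*(x - 49) - 42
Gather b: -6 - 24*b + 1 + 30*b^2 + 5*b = 30*b^2 - 19*b - 5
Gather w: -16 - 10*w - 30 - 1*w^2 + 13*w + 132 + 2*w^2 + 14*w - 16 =w^2 + 17*w + 70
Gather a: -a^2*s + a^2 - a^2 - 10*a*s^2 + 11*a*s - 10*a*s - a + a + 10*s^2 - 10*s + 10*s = -a^2*s + a*(-10*s^2 + s) + 10*s^2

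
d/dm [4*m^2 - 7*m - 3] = 8*m - 7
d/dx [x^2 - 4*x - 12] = 2*x - 4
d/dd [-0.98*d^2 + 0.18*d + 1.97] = 0.18 - 1.96*d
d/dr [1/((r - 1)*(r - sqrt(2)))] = ((1 - r)*(r - sqrt(2))^2 + (-r + sqrt(2))*(r - 1)^2)/((r - 1)^3*(r - sqrt(2))^3)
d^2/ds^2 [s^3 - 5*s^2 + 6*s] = 6*s - 10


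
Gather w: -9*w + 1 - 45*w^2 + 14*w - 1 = -45*w^2 + 5*w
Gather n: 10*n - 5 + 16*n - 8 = 26*n - 13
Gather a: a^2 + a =a^2 + a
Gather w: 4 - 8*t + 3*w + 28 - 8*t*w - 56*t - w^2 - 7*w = -64*t - w^2 + w*(-8*t - 4) + 32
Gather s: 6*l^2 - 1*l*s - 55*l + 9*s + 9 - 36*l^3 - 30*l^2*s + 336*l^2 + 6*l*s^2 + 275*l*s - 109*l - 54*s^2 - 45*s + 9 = -36*l^3 + 342*l^2 - 164*l + s^2*(6*l - 54) + s*(-30*l^2 + 274*l - 36) + 18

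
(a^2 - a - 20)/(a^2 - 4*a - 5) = (a + 4)/(a + 1)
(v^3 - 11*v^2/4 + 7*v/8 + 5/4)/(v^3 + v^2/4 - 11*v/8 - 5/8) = (v - 2)/(v + 1)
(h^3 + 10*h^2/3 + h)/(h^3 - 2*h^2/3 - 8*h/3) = (3*h^2 + 10*h + 3)/(3*h^2 - 2*h - 8)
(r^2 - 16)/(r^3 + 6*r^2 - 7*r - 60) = (r - 4)/(r^2 + 2*r - 15)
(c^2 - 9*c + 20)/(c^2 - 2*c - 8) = (c - 5)/(c + 2)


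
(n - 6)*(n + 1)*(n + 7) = n^3 + 2*n^2 - 41*n - 42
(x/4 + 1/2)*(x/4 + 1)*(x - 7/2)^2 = x^4/16 - x^3/16 - 87*x^2/64 + 35*x/32 + 49/8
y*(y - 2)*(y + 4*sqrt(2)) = y^3 - 2*y^2 + 4*sqrt(2)*y^2 - 8*sqrt(2)*y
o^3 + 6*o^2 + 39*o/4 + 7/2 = (o + 1/2)*(o + 2)*(o + 7/2)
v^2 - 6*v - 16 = (v - 8)*(v + 2)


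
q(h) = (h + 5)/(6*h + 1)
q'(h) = -6*(h + 5)/(6*h + 1)^2 + 1/(6*h + 1) = -29/(6*h + 1)^2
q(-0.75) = -1.21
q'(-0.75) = -2.37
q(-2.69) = -0.15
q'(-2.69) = -0.13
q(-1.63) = -0.38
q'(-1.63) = -0.38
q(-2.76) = -0.14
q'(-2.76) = -0.12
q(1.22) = 0.75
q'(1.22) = -0.42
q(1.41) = 0.68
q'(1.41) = -0.32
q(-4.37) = -0.02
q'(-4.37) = -0.05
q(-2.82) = -0.14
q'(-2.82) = -0.11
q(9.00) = 0.25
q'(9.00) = -0.00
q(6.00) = 0.30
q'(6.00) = -0.02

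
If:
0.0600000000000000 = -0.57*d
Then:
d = -0.11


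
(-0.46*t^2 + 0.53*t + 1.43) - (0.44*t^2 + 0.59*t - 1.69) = -0.9*t^2 - 0.0599999999999999*t + 3.12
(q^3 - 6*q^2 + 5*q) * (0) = 0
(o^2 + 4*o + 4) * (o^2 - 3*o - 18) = o^4 + o^3 - 26*o^2 - 84*o - 72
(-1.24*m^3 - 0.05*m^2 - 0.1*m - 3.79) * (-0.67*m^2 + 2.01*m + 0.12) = 0.8308*m^5 - 2.4589*m^4 - 0.1823*m^3 + 2.3323*m^2 - 7.6299*m - 0.4548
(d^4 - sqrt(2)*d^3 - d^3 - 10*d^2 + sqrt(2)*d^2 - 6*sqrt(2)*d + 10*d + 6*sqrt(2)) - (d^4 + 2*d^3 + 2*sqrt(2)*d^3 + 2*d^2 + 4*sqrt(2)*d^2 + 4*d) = -3*sqrt(2)*d^3 - 3*d^3 - 12*d^2 - 3*sqrt(2)*d^2 - 6*sqrt(2)*d + 6*d + 6*sqrt(2)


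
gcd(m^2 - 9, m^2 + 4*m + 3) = m + 3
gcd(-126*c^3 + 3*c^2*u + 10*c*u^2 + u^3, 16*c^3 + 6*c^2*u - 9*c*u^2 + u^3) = 1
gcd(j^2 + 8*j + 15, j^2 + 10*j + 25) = j + 5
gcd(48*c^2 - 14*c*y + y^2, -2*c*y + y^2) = 1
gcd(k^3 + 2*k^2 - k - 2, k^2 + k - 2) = k^2 + k - 2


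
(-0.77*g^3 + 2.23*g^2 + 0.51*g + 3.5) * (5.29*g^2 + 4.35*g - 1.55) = -4.0733*g^5 + 8.4472*g^4 + 13.5919*g^3 + 17.277*g^2 + 14.4345*g - 5.425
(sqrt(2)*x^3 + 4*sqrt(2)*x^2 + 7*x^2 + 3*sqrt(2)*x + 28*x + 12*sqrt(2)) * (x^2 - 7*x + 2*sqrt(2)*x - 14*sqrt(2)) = sqrt(2)*x^5 - 3*sqrt(2)*x^4 + 11*x^4 - 33*x^3 - 11*sqrt(2)*x^3 - 296*x^2 - 51*sqrt(2)*x^2 - 476*sqrt(2)*x - 36*x - 336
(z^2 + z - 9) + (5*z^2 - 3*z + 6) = 6*z^2 - 2*z - 3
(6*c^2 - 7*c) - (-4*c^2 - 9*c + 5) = 10*c^2 + 2*c - 5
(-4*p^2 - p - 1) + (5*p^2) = p^2 - p - 1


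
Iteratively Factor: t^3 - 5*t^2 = (t)*(t^2 - 5*t) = t*(t - 5)*(t)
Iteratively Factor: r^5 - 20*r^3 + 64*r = (r + 2)*(r^4 - 2*r^3 - 16*r^2 + 32*r) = (r - 2)*(r + 2)*(r^3 - 16*r) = (r - 2)*(r + 2)*(r + 4)*(r^2 - 4*r) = (r - 4)*(r - 2)*(r + 2)*(r + 4)*(r)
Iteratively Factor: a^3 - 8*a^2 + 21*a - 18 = (a - 2)*(a^2 - 6*a + 9) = (a - 3)*(a - 2)*(a - 3)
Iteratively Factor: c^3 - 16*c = (c + 4)*(c^2 - 4*c) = c*(c + 4)*(c - 4)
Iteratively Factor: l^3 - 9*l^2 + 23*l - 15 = (l - 3)*(l^2 - 6*l + 5) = (l - 5)*(l - 3)*(l - 1)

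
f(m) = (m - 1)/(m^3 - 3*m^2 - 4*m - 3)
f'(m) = (m - 1)*(-3*m^2 + 6*m + 4)/(m^3 - 3*m^2 - 4*m - 3)^2 + 1/(m^3 - 3*m^2 - 4*m - 3) = (m^3 - 3*m^2 - 4*m + (m - 1)*(-3*m^2 + 6*m + 4) - 3)/(-m^3 + 3*m^2 + 4*m + 3)^2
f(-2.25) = 0.16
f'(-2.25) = 0.14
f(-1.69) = 0.28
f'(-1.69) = 0.32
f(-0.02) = 0.35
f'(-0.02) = -0.81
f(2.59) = -0.10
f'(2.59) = -0.07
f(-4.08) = 0.05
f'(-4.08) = 0.02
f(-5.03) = 0.03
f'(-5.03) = 0.01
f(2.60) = -0.10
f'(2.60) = -0.07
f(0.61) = 0.06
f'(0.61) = -0.22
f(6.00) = 0.06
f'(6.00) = -0.04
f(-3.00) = 0.09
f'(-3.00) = 0.06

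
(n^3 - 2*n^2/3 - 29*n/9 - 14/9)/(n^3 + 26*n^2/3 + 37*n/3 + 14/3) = (n - 7/3)/(n + 7)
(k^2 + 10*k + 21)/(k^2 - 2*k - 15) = (k + 7)/(k - 5)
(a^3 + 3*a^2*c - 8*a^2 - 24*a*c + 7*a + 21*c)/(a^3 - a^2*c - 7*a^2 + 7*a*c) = (a^2 + 3*a*c - a - 3*c)/(a*(a - c))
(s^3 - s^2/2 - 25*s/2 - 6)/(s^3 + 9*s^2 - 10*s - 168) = (2*s^2 + 7*s + 3)/(2*(s^2 + 13*s + 42))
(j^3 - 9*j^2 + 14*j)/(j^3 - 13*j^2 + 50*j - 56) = j/(j - 4)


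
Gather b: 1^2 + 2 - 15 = -12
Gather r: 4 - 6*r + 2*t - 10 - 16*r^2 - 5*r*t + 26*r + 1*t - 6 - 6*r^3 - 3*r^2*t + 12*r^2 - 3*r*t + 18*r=-6*r^3 + r^2*(-3*t - 4) + r*(38 - 8*t) + 3*t - 12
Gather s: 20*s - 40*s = -20*s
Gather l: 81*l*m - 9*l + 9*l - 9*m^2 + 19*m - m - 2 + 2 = 81*l*m - 9*m^2 + 18*m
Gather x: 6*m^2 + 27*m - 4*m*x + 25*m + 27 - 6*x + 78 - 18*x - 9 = 6*m^2 + 52*m + x*(-4*m - 24) + 96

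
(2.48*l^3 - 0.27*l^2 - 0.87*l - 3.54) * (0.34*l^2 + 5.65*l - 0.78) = 0.8432*l^5 + 13.9202*l^4 - 3.7557*l^3 - 5.9085*l^2 - 19.3224*l + 2.7612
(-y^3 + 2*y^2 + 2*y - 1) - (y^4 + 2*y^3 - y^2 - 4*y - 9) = -y^4 - 3*y^3 + 3*y^2 + 6*y + 8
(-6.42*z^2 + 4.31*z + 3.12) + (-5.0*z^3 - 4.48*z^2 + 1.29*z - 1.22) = -5.0*z^3 - 10.9*z^2 + 5.6*z + 1.9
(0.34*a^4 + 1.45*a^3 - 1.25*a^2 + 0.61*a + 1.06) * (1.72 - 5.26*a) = -1.7884*a^5 - 7.0422*a^4 + 9.069*a^3 - 5.3586*a^2 - 4.5264*a + 1.8232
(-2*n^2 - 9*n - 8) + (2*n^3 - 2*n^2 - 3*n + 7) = 2*n^3 - 4*n^2 - 12*n - 1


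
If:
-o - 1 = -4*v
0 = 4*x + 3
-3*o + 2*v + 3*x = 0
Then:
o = -7/10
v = 3/40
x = -3/4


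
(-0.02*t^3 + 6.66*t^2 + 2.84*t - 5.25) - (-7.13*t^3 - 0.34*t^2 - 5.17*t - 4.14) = 7.11*t^3 + 7.0*t^2 + 8.01*t - 1.11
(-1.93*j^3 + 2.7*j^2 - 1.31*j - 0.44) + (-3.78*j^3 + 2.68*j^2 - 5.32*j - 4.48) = -5.71*j^3 + 5.38*j^2 - 6.63*j - 4.92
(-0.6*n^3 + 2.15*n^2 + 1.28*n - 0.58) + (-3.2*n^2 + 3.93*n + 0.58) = -0.6*n^3 - 1.05*n^2 + 5.21*n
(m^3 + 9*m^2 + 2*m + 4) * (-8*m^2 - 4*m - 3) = -8*m^5 - 76*m^4 - 55*m^3 - 67*m^2 - 22*m - 12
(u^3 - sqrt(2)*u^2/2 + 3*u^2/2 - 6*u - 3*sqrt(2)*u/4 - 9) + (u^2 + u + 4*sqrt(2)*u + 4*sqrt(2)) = u^3 - sqrt(2)*u^2/2 + 5*u^2/2 - 5*u + 13*sqrt(2)*u/4 - 9 + 4*sqrt(2)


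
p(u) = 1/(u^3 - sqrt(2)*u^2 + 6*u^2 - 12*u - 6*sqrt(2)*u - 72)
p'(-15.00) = 0.00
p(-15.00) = 0.00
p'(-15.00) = 0.00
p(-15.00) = 0.00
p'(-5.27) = -0.05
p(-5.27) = 0.06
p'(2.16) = 0.00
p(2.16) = -0.01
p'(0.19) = 0.00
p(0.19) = -0.01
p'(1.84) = 0.00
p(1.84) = -0.01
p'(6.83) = 0.00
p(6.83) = 0.00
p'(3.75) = -0.06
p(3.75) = -0.03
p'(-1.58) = 0.03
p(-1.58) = -0.03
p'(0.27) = 0.00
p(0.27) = -0.01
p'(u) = (-3*u^2 - 12*u + 2*sqrt(2)*u + 6*sqrt(2) + 12)/(u^3 - sqrt(2)*u^2 + 6*u^2 - 12*u - 6*sqrt(2)*u - 72)^2 = (-3*u^2 - 12*u + 2*sqrt(2)*u + 6*sqrt(2) + 12)/(-u^3 - 6*u^2 + sqrt(2)*u^2 + 6*sqrt(2)*u + 12*u + 72)^2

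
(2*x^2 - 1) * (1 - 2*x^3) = -4*x^5 + 2*x^3 + 2*x^2 - 1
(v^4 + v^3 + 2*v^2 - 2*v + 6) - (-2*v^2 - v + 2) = v^4 + v^3 + 4*v^2 - v + 4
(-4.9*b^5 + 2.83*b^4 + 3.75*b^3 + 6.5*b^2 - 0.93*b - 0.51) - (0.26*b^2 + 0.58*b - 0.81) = -4.9*b^5 + 2.83*b^4 + 3.75*b^3 + 6.24*b^2 - 1.51*b + 0.3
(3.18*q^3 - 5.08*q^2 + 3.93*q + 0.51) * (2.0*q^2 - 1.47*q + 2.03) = 6.36*q^5 - 14.8346*q^4 + 21.783*q^3 - 15.0695*q^2 + 7.2282*q + 1.0353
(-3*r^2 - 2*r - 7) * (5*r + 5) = -15*r^3 - 25*r^2 - 45*r - 35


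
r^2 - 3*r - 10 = (r - 5)*(r + 2)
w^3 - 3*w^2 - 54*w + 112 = (w - 8)*(w - 2)*(w + 7)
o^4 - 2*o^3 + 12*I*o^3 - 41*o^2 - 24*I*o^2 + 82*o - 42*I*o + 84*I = (o - 2)*(o + 2*I)*(o + 3*I)*(o + 7*I)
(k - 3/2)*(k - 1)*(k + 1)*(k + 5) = k^4 + 7*k^3/2 - 17*k^2/2 - 7*k/2 + 15/2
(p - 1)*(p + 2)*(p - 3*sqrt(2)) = p^3 - 3*sqrt(2)*p^2 + p^2 - 3*sqrt(2)*p - 2*p + 6*sqrt(2)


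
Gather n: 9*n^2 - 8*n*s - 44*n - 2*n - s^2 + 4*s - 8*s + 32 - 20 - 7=9*n^2 + n*(-8*s - 46) - s^2 - 4*s + 5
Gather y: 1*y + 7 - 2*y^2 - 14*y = -2*y^2 - 13*y + 7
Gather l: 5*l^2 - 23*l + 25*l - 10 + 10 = 5*l^2 + 2*l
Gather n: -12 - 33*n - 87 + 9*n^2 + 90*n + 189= 9*n^2 + 57*n + 90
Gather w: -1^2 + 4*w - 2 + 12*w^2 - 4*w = 12*w^2 - 3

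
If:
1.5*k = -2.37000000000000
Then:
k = -1.58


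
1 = 1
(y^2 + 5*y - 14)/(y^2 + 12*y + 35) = (y - 2)/(y + 5)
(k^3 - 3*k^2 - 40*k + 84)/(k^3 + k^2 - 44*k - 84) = (k - 2)/(k + 2)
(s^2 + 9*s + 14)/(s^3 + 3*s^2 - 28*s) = (s + 2)/(s*(s - 4))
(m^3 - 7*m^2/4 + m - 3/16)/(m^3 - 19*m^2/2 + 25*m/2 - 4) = (8*m^2 - 10*m + 3)/(8*(m^2 - 9*m + 8))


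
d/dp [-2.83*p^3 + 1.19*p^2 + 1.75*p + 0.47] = -8.49*p^2 + 2.38*p + 1.75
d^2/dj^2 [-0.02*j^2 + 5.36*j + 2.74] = -0.0400000000000000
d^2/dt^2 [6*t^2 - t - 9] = 12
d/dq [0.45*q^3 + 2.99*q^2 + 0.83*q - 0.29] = 1.35*q^2 + 5.98*q + 0.83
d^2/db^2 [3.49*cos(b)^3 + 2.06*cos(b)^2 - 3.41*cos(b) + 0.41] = 0.792500000000001*cos(b) - 4.12*cos(2*b) - 7.8525*cos(3*b)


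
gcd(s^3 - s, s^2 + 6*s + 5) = s + 1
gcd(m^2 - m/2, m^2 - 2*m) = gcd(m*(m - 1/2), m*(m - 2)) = m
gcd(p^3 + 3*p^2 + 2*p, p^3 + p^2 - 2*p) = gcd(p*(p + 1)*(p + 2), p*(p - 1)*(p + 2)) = p^2 + 2*p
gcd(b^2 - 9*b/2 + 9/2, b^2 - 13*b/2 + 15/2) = b - 3/2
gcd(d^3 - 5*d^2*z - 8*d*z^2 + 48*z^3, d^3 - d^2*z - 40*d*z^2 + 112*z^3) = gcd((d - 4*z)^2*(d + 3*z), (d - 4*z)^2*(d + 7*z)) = d^2 - 8*d*z + 16*z^2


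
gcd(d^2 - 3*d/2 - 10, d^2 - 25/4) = d + 5/2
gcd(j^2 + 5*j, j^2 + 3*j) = j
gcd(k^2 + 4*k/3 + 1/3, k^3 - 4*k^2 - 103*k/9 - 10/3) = k + 1/3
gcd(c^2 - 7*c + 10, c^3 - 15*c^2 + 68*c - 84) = c - 2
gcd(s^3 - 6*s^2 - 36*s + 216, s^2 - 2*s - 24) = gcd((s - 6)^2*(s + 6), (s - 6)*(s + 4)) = s - 6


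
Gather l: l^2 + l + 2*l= l^2 + 3*l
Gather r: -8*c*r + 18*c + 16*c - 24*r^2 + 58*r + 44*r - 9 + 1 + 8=34*c - 24*r^2 + r*(102 - 8*c)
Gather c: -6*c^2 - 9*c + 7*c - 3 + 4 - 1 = -6*c^2 - 2*c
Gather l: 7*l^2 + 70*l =7*l^2 + 70*l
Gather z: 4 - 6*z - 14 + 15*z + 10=9*z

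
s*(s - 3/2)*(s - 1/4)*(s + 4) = s^4 + 9*s^3/4 - 53*s^2/8 + 3*s/2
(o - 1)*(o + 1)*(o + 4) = o^3 + 4*o^2 - o - 4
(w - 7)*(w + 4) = w^2 - 3*w - 28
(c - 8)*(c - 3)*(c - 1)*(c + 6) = c^4 - 6*c^3 - 37*c^2 + 186*c - 144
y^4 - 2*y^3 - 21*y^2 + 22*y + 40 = (y - 5)*(y - 2)*(y + 1)*(y + 4)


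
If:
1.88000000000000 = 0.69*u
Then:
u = 2.72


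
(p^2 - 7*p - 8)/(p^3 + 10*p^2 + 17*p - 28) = (p^2 - 7*p - 8)/(p^3 + 10*p^2 + 17*p - 28)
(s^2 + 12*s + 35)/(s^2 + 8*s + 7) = (s + 5)/(s + 1)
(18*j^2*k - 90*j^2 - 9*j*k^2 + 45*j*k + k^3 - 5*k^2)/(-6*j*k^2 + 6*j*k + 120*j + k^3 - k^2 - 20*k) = (-3*j + k)/(k + 4)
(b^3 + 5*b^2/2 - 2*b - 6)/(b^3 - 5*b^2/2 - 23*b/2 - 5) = (2*b^2 + b - 6)/(2*b^2 - 9*b - 5)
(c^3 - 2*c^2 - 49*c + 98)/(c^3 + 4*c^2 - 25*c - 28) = (c^2 - 9*c + 14)/(c^2 - 3*c - 4)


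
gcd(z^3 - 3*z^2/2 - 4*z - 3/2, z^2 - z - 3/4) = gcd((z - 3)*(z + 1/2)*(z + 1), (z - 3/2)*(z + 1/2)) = z + 1/2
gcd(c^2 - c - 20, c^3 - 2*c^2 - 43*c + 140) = c - 5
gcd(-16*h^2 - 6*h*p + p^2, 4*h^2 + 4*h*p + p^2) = 2*h + p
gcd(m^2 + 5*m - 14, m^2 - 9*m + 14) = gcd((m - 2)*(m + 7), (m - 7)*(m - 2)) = m - 2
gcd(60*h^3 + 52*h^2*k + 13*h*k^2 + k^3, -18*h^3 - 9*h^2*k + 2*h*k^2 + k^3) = 2*h + k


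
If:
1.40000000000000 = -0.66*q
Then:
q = -2.12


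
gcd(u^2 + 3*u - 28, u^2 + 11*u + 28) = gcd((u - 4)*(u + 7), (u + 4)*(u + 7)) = u + 7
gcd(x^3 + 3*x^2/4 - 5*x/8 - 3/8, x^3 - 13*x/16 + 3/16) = x^2 + x/4 - 3/4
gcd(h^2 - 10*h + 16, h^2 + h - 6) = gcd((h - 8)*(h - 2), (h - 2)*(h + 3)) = h - 2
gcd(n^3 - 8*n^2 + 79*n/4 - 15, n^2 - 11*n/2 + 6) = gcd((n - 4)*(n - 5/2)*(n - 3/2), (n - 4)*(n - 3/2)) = n^2 - 11*n/2 + 6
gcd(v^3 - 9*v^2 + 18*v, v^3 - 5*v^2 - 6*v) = v^2 - 6*v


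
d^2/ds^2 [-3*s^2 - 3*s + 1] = -6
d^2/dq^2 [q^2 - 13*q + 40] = 2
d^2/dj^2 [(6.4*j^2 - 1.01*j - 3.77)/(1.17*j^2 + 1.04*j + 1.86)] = (-18.340218*j^3 - 114.530598*j^2 - 14.336244*j + 56.443652)/(1.601613*j^6 + 4.270968*j^5 + 11.434878*j^4 + 14.704352*j^3 + 18.178524*j^2 + 10.793952*j + 6.434856)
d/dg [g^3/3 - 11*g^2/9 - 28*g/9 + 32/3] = g^2 - 22*g/9 - 28/9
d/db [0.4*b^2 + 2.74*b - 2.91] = 0.8*b + 2.74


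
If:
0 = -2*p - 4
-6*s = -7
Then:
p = -2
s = 7/6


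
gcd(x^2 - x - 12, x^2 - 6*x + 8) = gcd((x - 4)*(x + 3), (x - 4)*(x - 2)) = x - 4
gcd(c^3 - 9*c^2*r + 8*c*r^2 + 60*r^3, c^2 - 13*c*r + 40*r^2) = -c + 5*r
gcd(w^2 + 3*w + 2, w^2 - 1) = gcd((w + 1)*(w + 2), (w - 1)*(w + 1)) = w + 1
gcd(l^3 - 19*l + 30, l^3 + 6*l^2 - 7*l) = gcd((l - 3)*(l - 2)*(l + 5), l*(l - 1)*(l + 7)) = 1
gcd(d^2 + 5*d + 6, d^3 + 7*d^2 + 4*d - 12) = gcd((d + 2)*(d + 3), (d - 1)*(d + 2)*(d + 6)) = d + 2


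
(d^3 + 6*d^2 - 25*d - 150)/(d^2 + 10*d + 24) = (d^2 - 25)/(d + 4)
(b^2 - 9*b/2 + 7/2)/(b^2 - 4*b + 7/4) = 2*(b - 1)/(2*b - 1)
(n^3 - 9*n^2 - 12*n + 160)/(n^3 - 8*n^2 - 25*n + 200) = (n + 4)/(n + 5)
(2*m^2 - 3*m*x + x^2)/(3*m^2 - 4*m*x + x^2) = (-2*m + x)/(-3*m + x)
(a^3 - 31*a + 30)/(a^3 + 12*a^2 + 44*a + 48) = (a^2 - 6*a + 5)/(a^2 + 6*a + 8)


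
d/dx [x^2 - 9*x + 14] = 2*x - 9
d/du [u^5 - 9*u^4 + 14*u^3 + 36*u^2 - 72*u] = 5*u^4 - 36*u^3 + 42*u^2 + 72*u - 72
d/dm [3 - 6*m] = -6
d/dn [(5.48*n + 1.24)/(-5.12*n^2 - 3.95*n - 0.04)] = (28.0576*n^2 + 12.6976*n + 4.6788)/(26.2144*n^4 + 40.448*n^3 + 16.0121*n^2 + 0.316*n + 0.0016)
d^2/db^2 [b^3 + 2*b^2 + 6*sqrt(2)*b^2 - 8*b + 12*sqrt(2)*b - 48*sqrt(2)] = 6*b + 4 + 12*sqrt(2)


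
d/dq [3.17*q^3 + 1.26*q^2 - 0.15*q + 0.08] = 9.51*q^2 + 2.52*q - 0.15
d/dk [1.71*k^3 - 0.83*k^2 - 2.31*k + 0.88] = 5.13*k^2 - 1.66*k - 2.31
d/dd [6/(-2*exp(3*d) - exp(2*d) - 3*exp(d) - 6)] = (36*exp(2*d) + 12*exp(d) + 18)*exp(d)/(2*exp(3*d) + exp(2*d) + 3*exp(d) + 6)^2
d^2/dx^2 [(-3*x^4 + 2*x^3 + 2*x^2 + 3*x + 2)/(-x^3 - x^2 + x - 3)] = 2*(6*x^6 - 51*x^5 + 45*x^4 - 50*x^3 + 252*x^2 - 3*x - 23)/(x^9 + 3*x^8 + 4*x^6 + 18*x^5 - 6*x^4 + 8*x^3 + 36*x^2 - 27*x + 27)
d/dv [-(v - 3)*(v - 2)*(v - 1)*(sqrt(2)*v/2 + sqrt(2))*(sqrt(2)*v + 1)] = -5*v^4 - 2*sqrt(2)*v^3 + 16*v^3 + 3*v^2 + 6*sqrt(2)*v^2 - 32*v + sqrt(2)*v - 8*sqrt(2) + 12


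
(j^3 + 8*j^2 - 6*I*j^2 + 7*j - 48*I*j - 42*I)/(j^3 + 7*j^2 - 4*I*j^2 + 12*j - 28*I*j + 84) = (j + 1)/(j + 2*I)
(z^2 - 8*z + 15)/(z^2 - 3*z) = (z - 5)/z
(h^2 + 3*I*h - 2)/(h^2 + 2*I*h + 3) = (h^2 + 3*I*h - 2)/(h^2 + 2*I*h + 3)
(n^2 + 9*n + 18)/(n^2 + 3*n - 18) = (n + 3)/(n - 3)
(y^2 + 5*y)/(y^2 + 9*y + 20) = y/(y + 4)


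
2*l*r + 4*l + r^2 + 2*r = (2*l + r)*(r + 2)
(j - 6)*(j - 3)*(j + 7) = j^3 - 2*j^2 - 45*j + 126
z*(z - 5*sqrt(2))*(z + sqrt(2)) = z^3 - 4*sqrt(2)*z^2 - 10*z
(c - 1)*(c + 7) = c^2 + 6*c - 7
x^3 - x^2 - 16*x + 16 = (x - 4)*(x - 1)*(x + 4)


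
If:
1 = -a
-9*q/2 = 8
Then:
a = -1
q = -16/9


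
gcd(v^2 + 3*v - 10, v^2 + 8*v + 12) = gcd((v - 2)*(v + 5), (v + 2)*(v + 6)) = 1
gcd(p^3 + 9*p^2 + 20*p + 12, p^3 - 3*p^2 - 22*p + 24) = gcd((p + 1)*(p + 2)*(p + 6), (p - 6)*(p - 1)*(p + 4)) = 1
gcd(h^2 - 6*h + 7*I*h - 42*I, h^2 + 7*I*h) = h + 7*I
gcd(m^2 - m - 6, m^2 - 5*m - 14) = m + 2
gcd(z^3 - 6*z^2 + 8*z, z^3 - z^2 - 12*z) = z^2 - 4*z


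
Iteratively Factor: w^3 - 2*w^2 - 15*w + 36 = (w + 4)*(w^2 - 6*w + 9) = (w - 3)*(w + 4)*(w - 3)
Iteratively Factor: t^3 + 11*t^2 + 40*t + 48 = (t + 4)*(t^2 + 7*t + 12) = (t + 4)^2*(t + 3)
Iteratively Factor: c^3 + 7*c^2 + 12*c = (c)*(c^2 + 7*c + 12) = c*(c + 4)*(c + 3)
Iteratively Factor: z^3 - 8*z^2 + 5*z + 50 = (z + 2)*(z^2 - 10*z + 25) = (z - 5)*(z + 2)*(z - 5)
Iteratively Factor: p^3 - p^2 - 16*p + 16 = (p + 4)*(p^2 - 5*p + 4) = (p - 4)*(p + 4)*(p - 1)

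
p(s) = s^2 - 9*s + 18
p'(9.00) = 9.00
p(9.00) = 18.00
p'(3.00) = -3.00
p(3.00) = 0.00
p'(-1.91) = -12.82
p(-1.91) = 38.84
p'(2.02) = -4.96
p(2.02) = 3.90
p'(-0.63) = -10.26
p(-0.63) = 24.07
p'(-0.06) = -9.12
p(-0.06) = 18.54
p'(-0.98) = -10.96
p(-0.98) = 27.78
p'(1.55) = -5.90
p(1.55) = 6.45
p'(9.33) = 9.66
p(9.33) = 21.08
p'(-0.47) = -9.94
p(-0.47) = 22.45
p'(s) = 2*s - 9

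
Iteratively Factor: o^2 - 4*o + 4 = (o - 2)*(o - 2)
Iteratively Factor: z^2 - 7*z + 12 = (z - 4)*(z - 3)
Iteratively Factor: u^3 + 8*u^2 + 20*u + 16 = (u + 4)*(u^2 + 4*u + 4) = (u + 2)*(u + 4)*(u + 2)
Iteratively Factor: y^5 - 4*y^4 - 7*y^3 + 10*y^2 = (y - 5)*(y^4 + y^3 - 2*y^2) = y*(y - 5)*(y^3 + y^2 - 2*y) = y*(y - 5)*(y + 2)*(y^2 - y) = y*(y - 5)*(y - 1)*(y + 2)*(y)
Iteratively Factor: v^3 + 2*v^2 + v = (v + 1)*(v^2 + v) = (v + 1)^2*(v)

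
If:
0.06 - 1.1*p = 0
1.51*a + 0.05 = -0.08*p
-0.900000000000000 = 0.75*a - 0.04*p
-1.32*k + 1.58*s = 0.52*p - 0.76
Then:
No Solution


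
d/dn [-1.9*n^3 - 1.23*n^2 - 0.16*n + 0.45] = -5.7*n^2 - 2.46*n - 0.16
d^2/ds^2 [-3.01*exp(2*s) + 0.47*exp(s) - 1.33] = (0.47 - 12.04*exp(s))*exp(s)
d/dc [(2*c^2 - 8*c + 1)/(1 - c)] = (-2*c^2 + 4*c - 7)/(c^2 - 2*c + 1)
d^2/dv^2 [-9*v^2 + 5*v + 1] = -18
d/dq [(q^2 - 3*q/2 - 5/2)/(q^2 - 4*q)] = 5*(-q^2 + 2*q - 4)/(2*q^2*(q^2 - 8*q + 16))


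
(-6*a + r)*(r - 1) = -6*a*r + 6*a + r^2 - r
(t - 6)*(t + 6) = t^2 - 36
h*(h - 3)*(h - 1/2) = h^3 - 7*h^2/2 + 3*h/2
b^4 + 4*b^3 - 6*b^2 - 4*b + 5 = (b - 1)^2*(b + 1)*(b + 5)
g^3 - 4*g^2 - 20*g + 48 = (g - 6)*(g - 2)*(g + 4)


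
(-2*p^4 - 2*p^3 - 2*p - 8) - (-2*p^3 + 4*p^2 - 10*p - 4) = -2*p^4 - 4*p^2 + 8*p - 4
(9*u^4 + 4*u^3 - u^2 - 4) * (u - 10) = 9*u^5 - 86*u^4 - 41*u^3 + 10*u^2 - 4*u + 40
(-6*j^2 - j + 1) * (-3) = 18*j^2 + 3*j - 3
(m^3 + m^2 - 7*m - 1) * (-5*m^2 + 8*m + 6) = -5*m^5 + 3*m^4 + 49*m^3 - 45*m^2 - 50*m - 6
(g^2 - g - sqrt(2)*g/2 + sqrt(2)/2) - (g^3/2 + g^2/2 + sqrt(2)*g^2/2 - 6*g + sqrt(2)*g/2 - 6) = -g^3/2 - sqrt(2)*g^2/2 + g^2/2 - sqrt(2)*g + 5*g + sqrt(2)/2 + 6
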